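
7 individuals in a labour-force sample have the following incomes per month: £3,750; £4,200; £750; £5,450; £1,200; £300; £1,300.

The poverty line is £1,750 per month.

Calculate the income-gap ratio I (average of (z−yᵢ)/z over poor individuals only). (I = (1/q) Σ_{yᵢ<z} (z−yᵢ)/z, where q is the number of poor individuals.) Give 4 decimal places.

Poor units: £300, £750, £1,200, £1,300 (q = 4 of N = 7).
Shortfall ratios (z−y)/z: 0.8286, 0.5714, 0.3143, 0.2571; sum = 1.971429.
I averages over the q = 4 poor units only: 1.971429 / 4 = 0.4929.

0.4929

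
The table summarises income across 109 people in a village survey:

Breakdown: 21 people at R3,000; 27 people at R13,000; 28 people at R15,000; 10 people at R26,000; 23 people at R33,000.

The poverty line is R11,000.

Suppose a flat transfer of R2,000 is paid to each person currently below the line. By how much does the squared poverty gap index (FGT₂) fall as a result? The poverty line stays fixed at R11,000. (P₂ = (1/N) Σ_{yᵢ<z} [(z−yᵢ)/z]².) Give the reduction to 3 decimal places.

0.045

Before: below the line — 21×R3,000; squared poverty gap index (FGT₂) = 0.10190.
After the R2,000 transfer: below the line — 21×R5,000; squared poverty gap index (FGT₂) = 0.05732.
Reduction = 0.10190 − 0.05732 = 0.045.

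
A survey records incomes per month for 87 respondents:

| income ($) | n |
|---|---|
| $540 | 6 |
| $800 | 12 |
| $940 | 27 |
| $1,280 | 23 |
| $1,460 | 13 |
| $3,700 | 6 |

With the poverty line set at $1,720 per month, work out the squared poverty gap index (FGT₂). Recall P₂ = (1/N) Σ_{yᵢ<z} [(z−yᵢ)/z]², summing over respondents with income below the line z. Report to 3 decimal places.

Below z: 6×$540, 12×$800, 27×$940, 23×$1,280, 13×$1,460 (q = 81 of N = 87).
Normalized shortfalls: (1720−540)/1720 = 0.6860 (×6); (1720−800)/1720 = 0.5349 (×12); (1720−940)/1720 = 0.4535 (×27); (1720−1280)/1720 = 0.2558 (×23); (1720−1460)/1720 = 0.1512 (×13).
Squared: 0.4707 (×6); 0.2861 (×12); 0.2057 (×27); 0.0654 (×23); 0.0229 (×13).
Sum = 13.611952; P₂ = 13.611952 / 87 = 0.156.

0.156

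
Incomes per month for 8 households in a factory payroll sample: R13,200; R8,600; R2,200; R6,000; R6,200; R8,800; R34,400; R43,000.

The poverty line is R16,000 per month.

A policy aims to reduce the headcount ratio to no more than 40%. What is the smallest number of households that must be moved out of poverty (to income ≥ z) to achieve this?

3

Currently q = 6 of N = 8 are below the line (H = 0.750).
A headcount ratio of at most 40% allows at most ⌊0.40 × 8⌋ = 3 poor households.
So at least 6 − 3 = 3 must be lifted.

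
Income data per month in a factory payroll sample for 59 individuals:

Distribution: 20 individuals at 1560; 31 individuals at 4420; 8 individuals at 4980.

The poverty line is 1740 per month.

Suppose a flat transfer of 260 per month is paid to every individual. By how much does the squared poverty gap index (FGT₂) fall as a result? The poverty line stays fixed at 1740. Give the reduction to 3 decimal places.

0.004

Before: below the line — 20×1560; squared poverty gap index (FGT₂) = 0.00363.
After the 260 transfer: below the line — none; squared poverty gap index (FGT₂) = 0.00000.
Reduction = 0.00363 − 0.00000 = 0.004.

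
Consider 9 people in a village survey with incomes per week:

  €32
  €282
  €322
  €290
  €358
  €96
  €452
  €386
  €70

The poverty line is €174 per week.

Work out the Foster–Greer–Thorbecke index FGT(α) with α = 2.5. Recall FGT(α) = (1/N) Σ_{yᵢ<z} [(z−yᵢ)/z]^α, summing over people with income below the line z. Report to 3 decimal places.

Incomes under z: €32, €70, €96 (q = 3 of N = 9).
Relative gaps: (174−32)/174 = 0.8161; (174−70)/174 = 0.5977; (174−96)/174 = 0.4483.
Raised to α = 2.5: 0.60166; 0.27619; 0.13454.
Sum = 1.012390; FGT(2.5) = 1.012390 / 9 = 0.112.

0.112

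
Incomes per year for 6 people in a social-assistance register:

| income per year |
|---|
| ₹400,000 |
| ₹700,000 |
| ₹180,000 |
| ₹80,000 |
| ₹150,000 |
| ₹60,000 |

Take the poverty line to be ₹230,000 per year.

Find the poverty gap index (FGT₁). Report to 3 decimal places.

Poor units: ₹60,000, ₹80,000, ₹150,000, ₹180,000 (q = 4 of N = 6).
Shortfall ratios: (230000−60000)/230000 = 0.7391; (230000−80000)/230000 = 0.6522; (230000−150000)/230000 = 0.3478; (230000−180000)/230000 = 0.2174.
Sum of shortfalls = 1.956522; P₁ averages over all N: 1.956522 / 6 = 0.326.

0.326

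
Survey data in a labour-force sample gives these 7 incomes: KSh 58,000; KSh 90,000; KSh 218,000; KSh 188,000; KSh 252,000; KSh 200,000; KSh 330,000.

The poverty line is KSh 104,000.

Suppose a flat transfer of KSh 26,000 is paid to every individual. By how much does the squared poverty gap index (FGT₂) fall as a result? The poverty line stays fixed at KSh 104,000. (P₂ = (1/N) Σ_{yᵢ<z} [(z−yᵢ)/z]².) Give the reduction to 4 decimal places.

Before: below the line — KSh 58,000, KSh 90,000; squared poverty gap index (FGT₂) = 0.030537.
After the KSh 26,000 transfer: below the line — KSh 84,000; squared poverty gap index (FGT₂) = 0.005283.
Reduction = 0.030537 − 0.005283 = 0.0253.

0.0253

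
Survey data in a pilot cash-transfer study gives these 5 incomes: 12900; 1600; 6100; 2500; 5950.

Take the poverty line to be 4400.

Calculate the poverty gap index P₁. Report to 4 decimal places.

0.2136

Below z: 1600, 2500 (q = 2 of N = 5).
Normalized shortfalls: (4400−1600)/4400 = 0.6364; (4400−2500)/4400 = 0.4318.
Sum of shortfalls = 1.068182; P₁ averages over all N: 1.068182 / 5 = 0.2136.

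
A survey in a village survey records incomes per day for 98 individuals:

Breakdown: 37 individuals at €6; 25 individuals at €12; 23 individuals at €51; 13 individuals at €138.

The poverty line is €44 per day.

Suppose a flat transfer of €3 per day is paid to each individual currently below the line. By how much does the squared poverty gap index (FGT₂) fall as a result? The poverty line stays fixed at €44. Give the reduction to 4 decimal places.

0.0668

Before: below the line — 37×€6, 25×€12; squared poverty gap index (FGT₂) = 0.416533.
After the €3 transfer: below the line — 37×€9, 25×€15; squared poverty gap index (FGT₂) = 0.349711.
Reduction = 0.416533 − 0.349711 = 0.0668.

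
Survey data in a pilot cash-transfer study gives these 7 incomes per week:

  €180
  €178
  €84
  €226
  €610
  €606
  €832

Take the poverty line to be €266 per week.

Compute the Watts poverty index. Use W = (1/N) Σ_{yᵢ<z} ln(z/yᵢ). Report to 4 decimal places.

Poor units: €84, €178, €180, €226 (q = 4 of N = 7).
ln(z/y) terms: ln(266/84) = 1.1527; ln(266/178) = 0.4017; ln(266/180) = 0.3905; ln(266/226) = 0.1630.
W = 2.107893 / 7 = 0.3011.

0.3011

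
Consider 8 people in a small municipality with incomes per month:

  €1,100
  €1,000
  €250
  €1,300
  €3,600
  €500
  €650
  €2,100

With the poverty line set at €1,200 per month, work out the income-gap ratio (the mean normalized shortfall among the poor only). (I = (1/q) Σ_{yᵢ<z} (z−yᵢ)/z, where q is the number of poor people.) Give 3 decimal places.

Incomes under z: €250, €500, €650, €1,000, €1,100 (q = 5 of N = 8).
Shortfall ratios (z−y)/z: 0.7917, 0.5833, 0.4583, 0.1667, 0.0833; sum = 2.083333.
The income-gap ratio divides by q (the poor only): 2.083333 / 5 = 0.417.

0.417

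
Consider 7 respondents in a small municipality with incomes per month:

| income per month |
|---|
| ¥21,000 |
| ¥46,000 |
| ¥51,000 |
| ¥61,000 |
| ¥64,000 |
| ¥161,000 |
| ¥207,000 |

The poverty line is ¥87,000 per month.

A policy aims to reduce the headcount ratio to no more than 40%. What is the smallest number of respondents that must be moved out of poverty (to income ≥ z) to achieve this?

5 of the 7 respondents are poor, so H = 5/7 = 0.714.
A headcount ratio of at most 40% allows at most ⌊0.40 × 7⌋ = 2 poor respondents.
So at least 5 − 2 = 3 must be lifted.

3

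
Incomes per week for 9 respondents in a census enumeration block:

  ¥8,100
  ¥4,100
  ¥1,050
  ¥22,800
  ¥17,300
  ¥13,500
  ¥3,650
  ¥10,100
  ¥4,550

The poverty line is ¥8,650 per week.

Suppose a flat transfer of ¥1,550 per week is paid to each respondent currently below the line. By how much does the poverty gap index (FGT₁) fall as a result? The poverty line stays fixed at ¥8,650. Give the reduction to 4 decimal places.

Before: below the line — ¥1,050, ¥3,650, ¥4,100, ¥4,550, ¥8,100; poverty gap index (FGT₁) = 0.280026.
After the ¥1,550 transfer: below the line — ¥2,600, ¥5,200, ¥5,650, ¥6,100; poverty gap index (FGT₁) = 0.193320.
Reduction = 0.280026 − 0.193320 = 0.0867.

0.0867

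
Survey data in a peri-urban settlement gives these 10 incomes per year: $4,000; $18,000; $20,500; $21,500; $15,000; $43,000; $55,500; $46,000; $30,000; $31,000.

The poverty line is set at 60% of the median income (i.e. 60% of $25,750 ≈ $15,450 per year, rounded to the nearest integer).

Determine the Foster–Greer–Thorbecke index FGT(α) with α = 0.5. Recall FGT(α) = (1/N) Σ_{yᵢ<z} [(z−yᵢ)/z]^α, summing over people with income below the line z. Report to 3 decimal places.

0.103

Poor units: $4,000, $15,000 (q = 2 of N = 10).
Shortfall ratios: (15450−4000)/15450 = 0.7411; (15450−15000)/15450 = 0.0291.
Raised to α = 0.5: 0.86087; 0.17066.
Sum = 1.031536; FGT(0.5) = 1.031536 / 10 = 0.103.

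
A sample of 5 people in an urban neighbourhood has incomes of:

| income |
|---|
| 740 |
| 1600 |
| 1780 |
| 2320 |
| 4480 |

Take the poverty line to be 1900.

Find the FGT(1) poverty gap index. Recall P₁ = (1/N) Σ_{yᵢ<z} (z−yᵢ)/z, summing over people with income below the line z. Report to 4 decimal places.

0.1663

Below the line: 740, 1600, 1780 (q = 3 of N = 5).
Normalized shortfalls: (1900−740)/1900 = 0.6105; (1900−1600)/1900 = 0.1579; (1900−1780)/1900 = 0.0632.
Σ = 0.831579. Dividing by the full population N = 5 gives P₁ = 0.1663.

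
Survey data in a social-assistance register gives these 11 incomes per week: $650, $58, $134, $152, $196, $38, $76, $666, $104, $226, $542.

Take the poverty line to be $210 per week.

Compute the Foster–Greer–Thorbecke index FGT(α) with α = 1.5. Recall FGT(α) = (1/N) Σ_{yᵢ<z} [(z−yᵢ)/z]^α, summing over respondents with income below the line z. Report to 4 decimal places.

0.2369

Below z: $38, $58, $76, $104, $134, $152, $196 (q = 7 of N = 11).
Normalized shortfalls: (210−38)/210 = 0.8190; (210−58)/210 = 0.7238; (210−76)/210 = 0.6381; (210−104)/210 = 0.5048; (210−134)/210 = 0.3619; (210−152)/210 = 0.2762; (210−196)/210 = 0.0667.
Raised to α = 1.5: 0.74125; 0.61580; 0.50972; 0.35862; 0.21772; 0.14515; 0.01721.
Sum = 2.605454; FGT(1.5) = 2.605454 / 11 = 0.2369.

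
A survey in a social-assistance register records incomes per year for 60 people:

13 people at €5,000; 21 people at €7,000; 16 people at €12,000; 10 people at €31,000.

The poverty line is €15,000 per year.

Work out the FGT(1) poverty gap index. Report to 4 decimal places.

0.3844

Poor units: 13×€5,000, 21×€7,000, 16×€12,000 (q = 50 of N = 60).
Gap ratios (z−y)/z: (15000−5000)/15000 = 0.6667 (×13); (15000−7000)/15000 = 0.5333 (×21); (15000−12000)/15000 = 0.2000 (×16).
Sum of shortfalls = 23.066667; P₁ averages over all N: 23.066667 / 60 = 0.3844.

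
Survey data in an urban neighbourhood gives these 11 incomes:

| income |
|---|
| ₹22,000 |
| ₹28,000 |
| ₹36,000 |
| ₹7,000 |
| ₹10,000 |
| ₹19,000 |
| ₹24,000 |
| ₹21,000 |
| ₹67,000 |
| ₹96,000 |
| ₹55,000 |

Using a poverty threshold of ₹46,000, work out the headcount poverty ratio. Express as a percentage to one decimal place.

8 of the 11 individuals have income below ₹46,000.
H = 8/11 = 72.7%.

72.7%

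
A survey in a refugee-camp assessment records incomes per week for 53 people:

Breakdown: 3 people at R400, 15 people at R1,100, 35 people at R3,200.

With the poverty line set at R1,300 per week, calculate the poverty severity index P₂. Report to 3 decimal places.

Incomes under z: 3×R400, 15×R1,100 (q = 18 of N = 53).
Relative gaps: (1300−400)/1300 = 0.6923 (×3); (1300−1100)/1300 = 0.1538 (×15).
Squared: 0.4793 (×3); 0.0237 (×15).
Sum = 1.792899; P₂ = 1.792899 / 53 = 0.034.

0.034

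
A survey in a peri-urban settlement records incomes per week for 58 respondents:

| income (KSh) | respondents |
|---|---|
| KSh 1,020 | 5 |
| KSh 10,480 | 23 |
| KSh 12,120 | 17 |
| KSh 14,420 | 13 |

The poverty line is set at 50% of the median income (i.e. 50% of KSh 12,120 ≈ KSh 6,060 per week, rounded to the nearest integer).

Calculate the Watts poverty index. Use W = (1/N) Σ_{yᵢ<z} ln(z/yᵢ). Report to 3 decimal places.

0.154

Below z: 5×KSh 1,020 (q = 5 of N = 58).
Log gaps: ln(6060/1020) = 1.7819 (×5).
W = 8.909536 / 58 = 0.154.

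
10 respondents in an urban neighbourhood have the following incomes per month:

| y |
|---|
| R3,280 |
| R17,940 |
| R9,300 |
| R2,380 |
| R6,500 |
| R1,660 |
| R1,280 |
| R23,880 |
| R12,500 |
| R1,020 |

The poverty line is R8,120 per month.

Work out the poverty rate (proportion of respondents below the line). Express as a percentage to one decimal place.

60.0%

6 of the 10 respondents have income below R8,120.
H = 6/10 = 60.0%.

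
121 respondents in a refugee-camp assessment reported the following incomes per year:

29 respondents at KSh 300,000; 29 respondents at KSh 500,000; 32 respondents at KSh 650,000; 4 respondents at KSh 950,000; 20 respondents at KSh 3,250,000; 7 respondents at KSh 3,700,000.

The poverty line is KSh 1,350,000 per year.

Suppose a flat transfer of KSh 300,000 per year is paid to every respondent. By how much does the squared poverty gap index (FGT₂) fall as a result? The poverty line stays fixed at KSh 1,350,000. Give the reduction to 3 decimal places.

0.177

Before: below the line — 29×KSh 300,000, 29×KSh 500,000, 32×KSh 650,000, 4×KSh 950,000; squared poverty gap index (FGT₂) = 0.31400.
After the KSh 300,000 transfer: below the line — 29×KSh 600,000, 29×KSh 800,000, 32×KSh 950,000, 4×KSh 1,250,000; squared poverty gap index (FGT₂) = 0.13715.
Reduction = 0.31400 − 0.13715 = 0.177.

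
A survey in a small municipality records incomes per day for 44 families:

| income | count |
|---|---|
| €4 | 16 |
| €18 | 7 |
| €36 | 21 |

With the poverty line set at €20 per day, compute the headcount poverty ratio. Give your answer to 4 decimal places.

0.5227

23 of the 44 families have income below €20.
H = 23/44 = 0.5227.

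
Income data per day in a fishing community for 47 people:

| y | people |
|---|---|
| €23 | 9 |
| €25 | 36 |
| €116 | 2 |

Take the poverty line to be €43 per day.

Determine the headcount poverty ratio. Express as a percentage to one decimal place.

45 of the 47 people have income below €43.
H = 45/47 = 95.7%.

95.7%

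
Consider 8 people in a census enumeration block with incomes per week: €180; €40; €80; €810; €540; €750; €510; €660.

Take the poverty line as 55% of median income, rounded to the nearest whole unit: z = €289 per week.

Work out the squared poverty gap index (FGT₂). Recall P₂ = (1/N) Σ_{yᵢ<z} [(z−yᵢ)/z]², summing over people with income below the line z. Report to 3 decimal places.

0.176

Below the line: €40, €80, €180 (q = 3 of N = 8).
Gap ratios (z−y)/z: (289−40)/289 = 0.8616; (289−80)/289 = 0.7232; (289−180)/289 = 0.3772.
Squared: 0.7423; 0.5230; 0.1423.
Sum = 1.407586; P₂ = 1.407586 / 8 = 0.176.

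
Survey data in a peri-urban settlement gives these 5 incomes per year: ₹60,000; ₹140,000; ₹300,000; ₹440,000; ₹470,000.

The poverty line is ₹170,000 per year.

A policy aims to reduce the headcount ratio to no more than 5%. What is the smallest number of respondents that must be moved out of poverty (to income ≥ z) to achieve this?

2 of the 5 respondents are poor, so H = 2/5 = 0.400.
A headcount ratio of at most 5% allows at most ⌊0.05 × 5⌋ = 0 poor respondents.
So at least 2 − 0 = 2 must be lifted.

2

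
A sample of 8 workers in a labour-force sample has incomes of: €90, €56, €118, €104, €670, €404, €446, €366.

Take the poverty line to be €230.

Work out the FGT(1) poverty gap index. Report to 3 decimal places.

0.300

Below z: €56, €90, €104, €118 (q = 4 of N = 8).
Gap ratios (z−y)/z: (230−56)/230 = 0.7565; (230−90)/230 = 0.6087; (230−104)/230 = 0.5478; (230−118)/230 = 0.4870.
Σ = 2.400000. Dividing by the full population N = 8 gives P₁ = 0.300.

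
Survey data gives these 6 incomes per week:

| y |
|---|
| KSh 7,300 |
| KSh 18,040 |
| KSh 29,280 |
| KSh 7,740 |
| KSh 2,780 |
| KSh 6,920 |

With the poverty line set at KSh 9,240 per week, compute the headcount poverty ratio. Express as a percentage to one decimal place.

66.7%

4 of the 6 individuals have income below KSh 9,240.
H = 4/6 = 66.7%.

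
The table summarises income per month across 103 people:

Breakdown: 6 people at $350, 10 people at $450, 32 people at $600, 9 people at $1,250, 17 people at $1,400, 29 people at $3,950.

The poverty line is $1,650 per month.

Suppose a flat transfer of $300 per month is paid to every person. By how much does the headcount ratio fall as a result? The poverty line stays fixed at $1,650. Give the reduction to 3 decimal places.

0.165

Before: below the line — 6×$350, 10×$450, 32×$600, 9×$1,250, 17×$1,400; headcount ratio = 0.71845.
After the $300 transfer: below the line — 6×$650, 10×$750, 32×$900, 9×$1,550; headcount ratio = 0.55340.
Reduction = 0.71845 − 0.55340 = 0.165.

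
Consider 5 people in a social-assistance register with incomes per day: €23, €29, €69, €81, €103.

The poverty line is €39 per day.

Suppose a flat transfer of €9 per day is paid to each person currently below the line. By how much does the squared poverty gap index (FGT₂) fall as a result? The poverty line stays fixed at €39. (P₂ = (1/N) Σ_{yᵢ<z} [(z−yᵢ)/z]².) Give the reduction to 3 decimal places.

Before: below the line — €23, €29; squared poverty gap index (FGT₂) = 0.04681.
After the €9 transfer: below the line — €32, €38; squared poverty gap index (FGT₂) = 0.00657.
Reduction = 0.04681 − 0.00657 = 0.040.

0.040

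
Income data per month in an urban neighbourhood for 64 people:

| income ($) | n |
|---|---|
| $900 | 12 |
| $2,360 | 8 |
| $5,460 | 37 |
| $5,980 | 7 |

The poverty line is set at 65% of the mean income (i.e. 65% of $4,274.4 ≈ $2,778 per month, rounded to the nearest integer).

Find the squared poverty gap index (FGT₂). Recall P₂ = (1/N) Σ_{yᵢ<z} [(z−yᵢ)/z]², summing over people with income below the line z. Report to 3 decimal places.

0.089

Incomes under z: 12×$900, 8×$2,360 (q = 20 of N = 64).
Relative gaps: (2778−900)/2778 = 0.6760 (×12); (2778−2360)/2778 = 0.1505 (×8).
Squared: 0.4570 (×12); 0.0226 (×8).
Sum = 5.665257; P₂ = 5.665257 / 64 = 0.089.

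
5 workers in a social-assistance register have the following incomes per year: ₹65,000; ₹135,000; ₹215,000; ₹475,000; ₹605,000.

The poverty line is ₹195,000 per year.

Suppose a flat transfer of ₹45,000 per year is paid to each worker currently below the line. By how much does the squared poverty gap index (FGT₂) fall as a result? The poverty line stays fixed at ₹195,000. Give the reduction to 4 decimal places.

Before: below the line — ₹65,000, ₹135,000; squared poverty gap index (FGT₂) = 0.107824.
After the ₹45,000 transfer: below the line — ₹110,000, ₹180,000; squared poverty gap index (FGT₂) = 0.039185.
Reduction = 0.107824 − 0.039185 = 0.0686.

0.0686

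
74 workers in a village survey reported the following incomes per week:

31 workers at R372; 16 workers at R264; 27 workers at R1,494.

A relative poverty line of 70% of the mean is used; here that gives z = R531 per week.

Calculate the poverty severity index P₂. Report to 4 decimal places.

Below z: 16×R264, 31×R372 (q = 47 of N = 74).
Relative gaps: (531−264)/531 = 0.5028 (×16); (531−372)/531 = 0.2994 (×31).
Squared: 0.2528 (×16); 0.0897 (×31).
Sum = 6.824827; P₂ = 6.824827 / 74 = 0.0922.

0.0922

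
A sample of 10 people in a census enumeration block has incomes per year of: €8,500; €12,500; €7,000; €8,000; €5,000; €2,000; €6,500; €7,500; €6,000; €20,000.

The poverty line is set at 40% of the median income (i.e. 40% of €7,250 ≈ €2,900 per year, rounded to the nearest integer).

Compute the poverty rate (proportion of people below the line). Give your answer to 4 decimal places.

0.1000

1 of the 10 people have income below €2,900.
H = 1/10 = 0.1000.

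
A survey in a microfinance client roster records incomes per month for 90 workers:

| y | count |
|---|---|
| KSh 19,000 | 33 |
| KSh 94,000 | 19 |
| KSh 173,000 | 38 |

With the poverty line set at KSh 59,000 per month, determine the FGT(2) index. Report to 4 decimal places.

0.1685

Below the line: 33×KSh 19,000 (q = 33 of N = 90).
Normalized shortfalls: (59000−19000)/59000 = 0.6780 (×33).
Squared: 0.4596 (×33).
Sum = 15.168055; P₂ = 15.168055 / 90 = 0.1685.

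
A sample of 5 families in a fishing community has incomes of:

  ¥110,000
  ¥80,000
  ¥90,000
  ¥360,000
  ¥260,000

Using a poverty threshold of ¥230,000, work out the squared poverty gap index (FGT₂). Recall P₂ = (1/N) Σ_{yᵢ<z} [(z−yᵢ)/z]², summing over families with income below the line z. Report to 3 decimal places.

Poor units: ¥80,000, ¥90,000, ¥110,000 (q = 3 of N = 5).
Relative gaps: (230000−80000)/230000 = 0.6522; (230000−90000)/230000 = 0.6087; (230000−110000)/230000 = 0.5217.
Squared: 0.4253; 0.3705; 0.2722.
Sum = 1.068053; P₂ = 1.068053 / 5 = 0.214.

0.214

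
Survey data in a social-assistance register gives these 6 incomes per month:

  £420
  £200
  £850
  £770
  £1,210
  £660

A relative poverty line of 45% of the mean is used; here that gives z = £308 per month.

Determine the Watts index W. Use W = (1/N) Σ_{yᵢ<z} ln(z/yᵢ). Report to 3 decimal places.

Incomes under z: £200 (q = 1 of N = 6).
ln(z/y) terms: ln(308/200) = 0.4318.
W = 0.431782 / 6 = 0.072.

0.072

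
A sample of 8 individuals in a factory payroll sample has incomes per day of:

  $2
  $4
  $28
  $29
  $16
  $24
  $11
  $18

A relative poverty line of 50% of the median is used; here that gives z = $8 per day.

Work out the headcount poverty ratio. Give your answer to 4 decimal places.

2 of the 8 individuals have income below $8.
H = 2/8 = 0.2500.

0.2500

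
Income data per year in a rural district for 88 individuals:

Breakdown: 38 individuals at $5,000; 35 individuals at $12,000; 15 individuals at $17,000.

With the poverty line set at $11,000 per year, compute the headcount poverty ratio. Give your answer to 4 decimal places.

38 of the 88 individuals have income below $11,000.
H = 38/88 = 0.4318.

0.4318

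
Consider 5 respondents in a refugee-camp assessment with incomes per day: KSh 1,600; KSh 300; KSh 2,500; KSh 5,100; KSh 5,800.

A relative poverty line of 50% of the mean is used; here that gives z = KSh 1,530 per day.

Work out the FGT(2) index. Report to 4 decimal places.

0.1293

Below the line: KSh 300 (q = 1 of N = 5).
Gap ratios (z−y)/z: (1530−300)/1530 = 0.8039.
Squared: 0.6463.
Sum = 0.646290; P₂ = 0.646290 / 5 = 0.1293.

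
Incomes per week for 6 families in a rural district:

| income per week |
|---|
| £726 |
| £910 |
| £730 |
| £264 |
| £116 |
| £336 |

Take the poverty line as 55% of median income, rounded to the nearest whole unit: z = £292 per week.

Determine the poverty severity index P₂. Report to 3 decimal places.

Below the line: £116, £264 (q = 2 of N = 6).
Normalized shortfalls: (292−116)/292 = 0.6027; (292−264)/292 = 0.0959.
Squared: 0.3633; 0.0092.
Sum = 0.372490; P₂ = 0.372490 / 6 = 0.062.

0.062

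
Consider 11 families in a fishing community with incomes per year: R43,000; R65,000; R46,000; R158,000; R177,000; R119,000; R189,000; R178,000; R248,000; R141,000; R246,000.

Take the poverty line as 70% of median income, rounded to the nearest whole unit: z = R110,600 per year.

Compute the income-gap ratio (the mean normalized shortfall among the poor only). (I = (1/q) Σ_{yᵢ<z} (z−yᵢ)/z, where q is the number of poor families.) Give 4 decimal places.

0.5359

Below z: R43,000, R46,000, R65,000 (q = 3 of N = 11).
Shortfall ratios (z−y)/z: 0.6112, 0.5841, 0.4123; sum = 1.607595.
The income-gap ratio divides by q (the poor only): 1.607595 / 3 = 0.5359.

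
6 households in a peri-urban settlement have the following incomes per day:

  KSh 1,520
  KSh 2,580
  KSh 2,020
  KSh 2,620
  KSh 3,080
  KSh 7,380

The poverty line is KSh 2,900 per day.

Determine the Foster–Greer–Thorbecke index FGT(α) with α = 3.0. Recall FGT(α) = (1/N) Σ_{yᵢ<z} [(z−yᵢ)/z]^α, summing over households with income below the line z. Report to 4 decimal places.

0.0230

Below the line: KSh 1,520, KSh 2,020, KSh 2,580, KSh 2,620 (q = 4 of N = 6).
Gap ratios (z−y)/z: (2900−1520)/2900 = 0.4759; (2900−2020)/2900 = 0.3034; (2900−2580)/2900 = 0.1103; (2900−2620)/2900 = 0.0966.
Raised to α = 3.0: 0.10776; 0.02794; 0.00134; 0.00090.
Sum = 0.137942; FGT(3.0) = 0.137942 / 6 = 0.0230.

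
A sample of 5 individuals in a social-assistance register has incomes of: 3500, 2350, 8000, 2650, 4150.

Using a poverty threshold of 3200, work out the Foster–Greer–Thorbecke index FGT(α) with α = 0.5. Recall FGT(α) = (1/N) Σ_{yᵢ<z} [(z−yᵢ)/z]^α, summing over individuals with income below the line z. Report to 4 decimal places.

0.1860

Below z: 2350, 2650 (q = 2 of N = 5).
Gap ratios (z−y)/z: (3200−2350)/3200 = 0.2656; (3200−2650)/3200 = 0.1719.
Raised to α = 0.5: 0.51539; 0.41458.
Sum = 0.929966; FGT(0.5) = 0.929966 / 5 = 0.1860.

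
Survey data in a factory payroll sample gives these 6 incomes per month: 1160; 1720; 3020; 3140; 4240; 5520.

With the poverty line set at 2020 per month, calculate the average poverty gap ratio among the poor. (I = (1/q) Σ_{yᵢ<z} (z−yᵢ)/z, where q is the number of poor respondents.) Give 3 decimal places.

0.287

Incomes under z: 1160, 1720 (q = 2 of N = 6).
Relative gaps: 0.4257, 0.1485; sum = 0.574257.
The income-gap ratio divides by q (the poor only): 0.574257 / 2 = 0.287.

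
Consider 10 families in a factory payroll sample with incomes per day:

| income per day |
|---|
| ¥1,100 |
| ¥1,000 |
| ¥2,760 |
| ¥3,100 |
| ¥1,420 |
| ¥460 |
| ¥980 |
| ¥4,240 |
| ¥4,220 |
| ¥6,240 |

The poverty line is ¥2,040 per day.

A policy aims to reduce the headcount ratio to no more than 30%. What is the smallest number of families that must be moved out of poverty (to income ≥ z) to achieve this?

5 of the 10 families are poor, so H = 5/10 = 0.500.
A headcount ratio of at most 30% allows at most ⌊0.30 × 10⌋ = 3 poor families.
So at least 5 − 3 = 2 must be lifted.

2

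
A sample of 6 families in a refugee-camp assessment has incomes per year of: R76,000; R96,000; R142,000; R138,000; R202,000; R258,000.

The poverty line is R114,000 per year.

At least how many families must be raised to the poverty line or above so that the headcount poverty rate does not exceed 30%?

1

2 of the 6 families are poor, so H = 2/6 = 0.333.
A headcount ratio of at most 30% allows at most ⌊0.30 × 6⌋ = 1 poor families.
So at least 2 − 1 = 1 must be lifted.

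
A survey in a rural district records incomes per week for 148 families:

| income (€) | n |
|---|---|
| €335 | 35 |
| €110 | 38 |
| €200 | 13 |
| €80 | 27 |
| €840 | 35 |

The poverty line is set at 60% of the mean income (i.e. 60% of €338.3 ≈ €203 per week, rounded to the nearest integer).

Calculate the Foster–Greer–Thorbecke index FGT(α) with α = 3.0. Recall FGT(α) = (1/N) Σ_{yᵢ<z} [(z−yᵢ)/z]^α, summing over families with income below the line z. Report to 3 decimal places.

Below z: 27×€80, 38×€110, 13×€200 (q = 78 of N = 148).
Shortfall ratios: (203−80)/203 = 0.6059 (×27); (203−110)/203 = 0.4581 (×38); (203−200)/203 = 0.0148 (×13).
Raised to α = 3.0: 0.22245 (×27); 0.09615 (×38); 0.00000 (×13).
Sum = 9.659916; FGT(3.0) = 9.659916 / 148 = 0.065.

0.065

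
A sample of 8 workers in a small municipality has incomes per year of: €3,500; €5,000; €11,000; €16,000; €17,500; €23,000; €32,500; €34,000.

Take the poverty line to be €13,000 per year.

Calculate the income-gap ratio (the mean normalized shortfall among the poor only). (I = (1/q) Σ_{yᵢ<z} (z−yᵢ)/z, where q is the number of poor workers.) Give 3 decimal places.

0.500

Poor units: €3,500, €5,000, €11,000 (q = 3 of N = 8).
Relative gaps: 0.7308, 0.6154, 0.1538; sum = 1.500000.
I averages over the q = 3 poor units only: 1.500000 / 3 = 0.500.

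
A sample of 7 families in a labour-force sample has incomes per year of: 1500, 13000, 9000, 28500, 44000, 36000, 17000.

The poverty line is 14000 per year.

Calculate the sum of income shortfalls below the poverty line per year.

Below the line: 1500, 9000, 13000 (q = 3 of N = 7).
Individual gaps: 14000−1500 = 12500; 14000−9000 = 5000; 14000−13000 = 1000.
Aggregate gap = 18500.

18500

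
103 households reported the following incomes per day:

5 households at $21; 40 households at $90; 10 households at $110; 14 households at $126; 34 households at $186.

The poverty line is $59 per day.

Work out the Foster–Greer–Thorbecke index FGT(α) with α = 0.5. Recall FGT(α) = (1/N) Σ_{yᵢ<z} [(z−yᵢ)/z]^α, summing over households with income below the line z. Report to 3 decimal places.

Incomes under z: 5×$21 (q = 5 of N = 103).
Normalized shortfalls: (59−21)/59 = 0.6441 (×5).
Raised to α = 0.5: 0.80254 (×5).
Sum = 4.012692; FGT(0.5) = 4.012692 / 103 = 0.039.

0.039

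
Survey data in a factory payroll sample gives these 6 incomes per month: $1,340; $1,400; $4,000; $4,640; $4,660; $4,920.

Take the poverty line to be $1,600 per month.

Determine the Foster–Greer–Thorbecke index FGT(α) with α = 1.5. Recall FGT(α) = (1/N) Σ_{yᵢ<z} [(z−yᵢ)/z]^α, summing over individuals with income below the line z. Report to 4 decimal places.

0.0183

Below z: $1,340, $1,400 (q = 2 of N = 6).
Shortfall ratios: (1600−1340)/1600 = 0.1625; (1600−1400)/1600 = 0.1250.
Raised to α = 1.5: 0.06551; 0.04419.
Sum = 0.109700; FGT(1.5) = 0.109700 / 6 = 0.0183.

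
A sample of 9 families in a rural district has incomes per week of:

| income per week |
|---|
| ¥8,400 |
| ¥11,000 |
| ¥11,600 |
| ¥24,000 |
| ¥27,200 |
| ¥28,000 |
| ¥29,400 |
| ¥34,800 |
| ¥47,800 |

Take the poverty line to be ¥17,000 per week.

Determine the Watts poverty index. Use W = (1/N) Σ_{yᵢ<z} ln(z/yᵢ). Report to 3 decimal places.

Poor units: ¥8,400, ¥11,000, ¥11,600 (q = 3 of N = 9).
Log shortfalls: ln(17000/8400) = 0.7050; ln(17000/11000) = 0.4353; ln(17000/11600) = 0.3822.
W = 1.522508 / 9 = 0.169.

0.169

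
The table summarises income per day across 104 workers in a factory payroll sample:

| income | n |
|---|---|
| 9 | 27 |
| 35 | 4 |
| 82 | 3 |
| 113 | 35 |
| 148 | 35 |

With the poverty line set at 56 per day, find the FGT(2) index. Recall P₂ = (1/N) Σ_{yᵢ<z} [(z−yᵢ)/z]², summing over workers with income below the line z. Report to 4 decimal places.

Below z: 27×9, 4×35 (q = 31 of N = 104).
Gap ratios (z−y)/z: (56−9)/56 = 0.8393 (×27); (56−35)/56 = 0.3750 (×4).
Squared: 0.7044 (×27); 0.1406 (×4).
Sum = 19.581314; P₂ = 19.581314 / 104 = 0.1883.

0.1883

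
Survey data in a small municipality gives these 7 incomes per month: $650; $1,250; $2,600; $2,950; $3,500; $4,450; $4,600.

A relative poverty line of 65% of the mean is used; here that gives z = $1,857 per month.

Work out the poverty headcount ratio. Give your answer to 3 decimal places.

0.286

2 of the 7 respondents have income below $1,857.
H = 2/7 = 0.286.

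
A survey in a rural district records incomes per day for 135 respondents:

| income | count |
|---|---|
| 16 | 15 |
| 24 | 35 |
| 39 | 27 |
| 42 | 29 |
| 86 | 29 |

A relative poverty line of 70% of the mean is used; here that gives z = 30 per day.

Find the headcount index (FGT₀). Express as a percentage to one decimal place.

37.0%

50 of the 135 respondents have income below 30.
H = 50/135 = 37.0%.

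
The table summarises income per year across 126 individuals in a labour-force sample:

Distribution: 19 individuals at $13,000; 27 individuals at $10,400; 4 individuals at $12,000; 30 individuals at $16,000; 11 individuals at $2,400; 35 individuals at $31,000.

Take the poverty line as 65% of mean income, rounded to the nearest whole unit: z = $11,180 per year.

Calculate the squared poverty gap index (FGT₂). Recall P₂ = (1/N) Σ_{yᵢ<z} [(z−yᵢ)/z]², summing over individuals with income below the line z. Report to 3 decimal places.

0.055

Incomes under z: 11×$2,400, 27×$10,400 (q = 38 of N = 126).
Normalized shortfalls: (11180−2400)/11180 = 0.7853 (×11); (11180−10400)/11180 = 0.0698 (×27).
Squared: 0.6167 (×11); 0.0049 (×27).
Sum = 6.915614; P₂ = 6.915614 / 126 = 0.055.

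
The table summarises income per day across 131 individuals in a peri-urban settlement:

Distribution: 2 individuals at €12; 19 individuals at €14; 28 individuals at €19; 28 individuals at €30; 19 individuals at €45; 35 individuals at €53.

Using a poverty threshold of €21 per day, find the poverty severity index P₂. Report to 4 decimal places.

0.0209

Incomes under z: 2×€12, 19×€14, 28×€19 (q = 49 of N = 131).
Relative gaps: (21−12)/21 = 0.4286 (×2); (21−14)/21 = 0.3333 (×19); (21−19)/21 = 0.0952 (×28).
Squared: 0.1837 (×2); 0.1111 (×19); 0.0091 (×28).
Sum = 2.732426; P₂ = 2.732426 / 131 = 0.0209.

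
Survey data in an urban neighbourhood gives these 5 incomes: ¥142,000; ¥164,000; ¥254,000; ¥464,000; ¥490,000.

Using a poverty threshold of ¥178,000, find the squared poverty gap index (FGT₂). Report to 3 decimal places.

0.009

Poor units: ¥142,000, ¥164,000 (q = 2 of N = 5).
Relative gaps: (178000−142000)/178000 = 0.2022; (178000−164000)/178000 = 0.0787.
Squared: 0.0409; 0.0062.
Sum = 0.047090; P₂ = 0.047090 / 5 = 0.009.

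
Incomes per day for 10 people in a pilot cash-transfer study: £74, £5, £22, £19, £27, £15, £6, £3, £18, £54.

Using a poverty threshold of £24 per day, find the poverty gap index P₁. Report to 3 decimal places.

0.333

Below z: £3, £5, £6, £15, £18, £19, £22 (q = 7 of N = 10).
Shortfall ratios: (24−3)/24 = 0.8750; (24−5)/24 = 0.7917; (24−6)/24 = 0.7500; (24−15)/24 = 0.3750; (24−18)/24 = 0.2500; (24−19)/24 = 0.2083; (24−22)/24 = 0.0833.
Σ = 3.333333. Dividing by the full population N = 10 gives P₁ = 0.333.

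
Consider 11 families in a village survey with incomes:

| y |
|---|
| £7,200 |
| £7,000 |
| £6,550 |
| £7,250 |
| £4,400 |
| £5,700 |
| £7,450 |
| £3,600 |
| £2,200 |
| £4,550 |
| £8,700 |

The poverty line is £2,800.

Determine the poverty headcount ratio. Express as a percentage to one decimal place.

1 of the 11 families have income below £2,800.
H = 1/11 = 9.1%.

9.1%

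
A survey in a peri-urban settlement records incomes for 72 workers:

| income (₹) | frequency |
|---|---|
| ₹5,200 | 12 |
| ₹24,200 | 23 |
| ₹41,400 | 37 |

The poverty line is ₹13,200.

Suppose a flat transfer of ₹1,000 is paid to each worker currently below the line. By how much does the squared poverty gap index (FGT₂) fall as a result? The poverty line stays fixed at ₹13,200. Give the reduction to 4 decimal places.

0.0143

Before: below the line — 12×₹5,200; squared poverty gap index (FGT₂) = 0.061218.
After the ₹1,000 transfer: below the line — 12×₹6,200; squared poverty gap index (FGT₂) = 0.046870.
Reduction = 0.061218 − 0.046870 = 0.0143.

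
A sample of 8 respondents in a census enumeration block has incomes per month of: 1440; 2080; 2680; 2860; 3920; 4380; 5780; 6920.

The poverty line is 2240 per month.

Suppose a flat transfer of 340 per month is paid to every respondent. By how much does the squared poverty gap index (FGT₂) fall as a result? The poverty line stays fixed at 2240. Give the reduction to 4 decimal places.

0.0113

Before: below the line — 1440, 2080; squared poverty gap index (FGT₂) = 0.016582.
After the 340 transfer: below the line — 1780; squared poverty gap index (FGT₂) = 0.005271.
Reduction = 0.016582 − 0.005271 = 0.0113.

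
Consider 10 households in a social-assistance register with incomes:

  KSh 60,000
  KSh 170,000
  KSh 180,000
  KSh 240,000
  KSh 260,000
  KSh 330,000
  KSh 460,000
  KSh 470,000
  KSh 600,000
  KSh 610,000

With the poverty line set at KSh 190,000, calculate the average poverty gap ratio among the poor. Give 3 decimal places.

Incomes under z: KSh 60,000, KSh 170,000, KSh 180,000 (q = 3 of N = 10).
Relative gaps: 0.6842, 0.1053, 0.0526; sum = 0.842105.
The income-gap ratio divides by q (the poor only): 0.842105 / 3 = 0.281.

0.281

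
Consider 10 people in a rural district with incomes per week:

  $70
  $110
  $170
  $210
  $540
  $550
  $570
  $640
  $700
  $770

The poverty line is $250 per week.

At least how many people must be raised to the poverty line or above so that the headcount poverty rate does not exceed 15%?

4 of the 10 people are poor, so H = 4/10 = 0.400.
A headcount ratio of at most 15% allows at most ⌊0.15 × 10⌋ = 1 poor people.
So at least 4 − 1 = 3 must be lifted.

3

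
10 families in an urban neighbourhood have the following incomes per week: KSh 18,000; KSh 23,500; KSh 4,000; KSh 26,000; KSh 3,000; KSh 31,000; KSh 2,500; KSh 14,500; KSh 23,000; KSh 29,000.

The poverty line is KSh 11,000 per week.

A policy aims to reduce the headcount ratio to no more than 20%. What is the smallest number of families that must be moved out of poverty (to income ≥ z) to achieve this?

1

3 of the 10 families are poor, so H = 3/10 = 0.300.
A headcount ratio of at most 20% allows at most ⌊0.20 × 10⌋ = 2 poor families.
So at least 3 − 2 = 1 must be lifted.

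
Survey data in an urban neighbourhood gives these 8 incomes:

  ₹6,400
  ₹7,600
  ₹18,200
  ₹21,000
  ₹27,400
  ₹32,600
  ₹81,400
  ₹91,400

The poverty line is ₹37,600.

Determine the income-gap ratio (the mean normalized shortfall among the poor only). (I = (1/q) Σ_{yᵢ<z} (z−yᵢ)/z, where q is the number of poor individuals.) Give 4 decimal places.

0.4982

Below z: ₹6,400, ₹7,600, ₹18,200, ₹21,000, ₹27,400, ₹32,600 (q = 6 of N = 8).
Shortfall ratios (z−y)/z: 0.8298, 0.7979, 0.5160, 0.4415, 0.2713, 0.1330; sum = 2.989362.
I averages over the q = 6 poor units only: 2.989362 / 6 = 0.4982.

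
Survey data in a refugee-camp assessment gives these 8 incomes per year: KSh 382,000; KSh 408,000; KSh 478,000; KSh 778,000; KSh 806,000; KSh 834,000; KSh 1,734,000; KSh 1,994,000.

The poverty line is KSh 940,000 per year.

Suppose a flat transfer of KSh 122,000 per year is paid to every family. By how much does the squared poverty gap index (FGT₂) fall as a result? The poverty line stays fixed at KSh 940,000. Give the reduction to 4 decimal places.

0.0549

Before: below the line — KSh 382,000, KSh 408,000, KSh 478,000, KSh 778,000, KSh 806,000, KSh 834,000; squared poverty gap index (FGT₂) = 0.122124.
After the KSh 122,000 transfer: below the line — KSh 504,000, KSh 530,000, KSh 600,000, KSh 900,000, KSh 928,000; squared poverty gap index (FGT₂) = 0.067273.
Reduction = 0.122124 − 0.067273 = 0.0549.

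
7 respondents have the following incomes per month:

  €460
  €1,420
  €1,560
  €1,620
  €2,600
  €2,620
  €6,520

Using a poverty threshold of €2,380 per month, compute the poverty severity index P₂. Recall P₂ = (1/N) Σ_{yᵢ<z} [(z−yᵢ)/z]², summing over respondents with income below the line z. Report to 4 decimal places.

0.1477

Incomes under z: €460, €1,420, €1,560, €1,620 (q = 4 of N = 7).
Relative gaps: (2380−460)/2380 = 0.8067; (2380−1420)/2380 = 0.4034; (2380−1560)/2380 = 0.3445; (2380−1620)/2380 = 0.3193.
Squared: 0.6508; 0.1627; 0.1187; 0.1020.
Sum = 1.034178; P₂ = 1.034178 / 7 = 0.1477.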